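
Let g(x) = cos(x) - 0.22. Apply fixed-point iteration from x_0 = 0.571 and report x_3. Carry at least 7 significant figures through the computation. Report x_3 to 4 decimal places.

x_1 = g(0.571000) = 0.621361
x_2 = g(0.621361) = 0.593087
x_3 = g(0.593087) = 0.609219

0.6092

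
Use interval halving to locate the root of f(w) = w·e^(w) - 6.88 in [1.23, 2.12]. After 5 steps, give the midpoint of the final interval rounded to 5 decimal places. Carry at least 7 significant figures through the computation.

f(1.230000) = -2.671888, f(2.120000) = 10.782011 (opposite signs)
step 1: m = 1.675000, f(m) = 2.062482 > 0 → root in [1.230000, 1.675000]
step 2: m = 1.452500, f(m) = -0.672326 < 0 → root in [1.452500, 1.675000]
step 3: m = 1.563750, f(m) = 0.589565 > 0 → root in [1.452500, 1.563750]
step 4: m = 1.508125, f(m) = -0.065913 < 0 → root in [1.508125, 1.563750]
step 5: m = 1.535938, f(m) = 0.255472 > 0 → root in [1.508125, 1.535938]
Midpoint of [1.508125, 1.535938] = 1.522031

1.52203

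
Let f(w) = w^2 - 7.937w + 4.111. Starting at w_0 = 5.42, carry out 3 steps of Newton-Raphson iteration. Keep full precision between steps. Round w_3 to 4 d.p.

7.3847

Newton update: w ← w − f(w)/f'(w).
f'(w) = 2w - 7.937
w_0 = 5.420000: f = -9.531140, f' = 2.903000 → w_1 = 5.420000 - (-9.531140)/(2.903000) = 8.703204
w_1 = 8.703204: f = 10.779426, f' = 9.469407 → w_2 = 8.703204 - (10.779426)/(9.469407) = 7.564861
w_2 = 7.564861: f = 1.295823, f' = 7.192723 → w_3 = 7.564861 - (1.295823)/(7.192723) = 7.384704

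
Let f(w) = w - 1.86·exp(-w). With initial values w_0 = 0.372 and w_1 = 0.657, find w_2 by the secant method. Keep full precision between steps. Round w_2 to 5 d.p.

0.80222

f(w_0) = -0.910199, f(w_1) = -0.307232
w_2 = 0.657000 - (-0.307232)·(0.657000 - 0.372000)/(-0.307232 - (-0.910199)) = 0.802217; f(w_2) = -0.031684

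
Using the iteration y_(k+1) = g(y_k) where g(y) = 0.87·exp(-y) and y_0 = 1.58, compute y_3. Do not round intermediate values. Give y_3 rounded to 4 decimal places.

y_1 = g(1.580000) = 0.179198
y_2 = g(0.179198) = 0.727268
y_3 = g(0.727268) = 0.420408

0.4204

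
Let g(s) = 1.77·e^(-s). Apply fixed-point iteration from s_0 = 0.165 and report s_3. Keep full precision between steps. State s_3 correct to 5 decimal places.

s_1 = g(0.165000) = 1.500772
s_2 = g(1.500772) = 0.394636
s_3 = g(0.394636) = 1.192848

1.19285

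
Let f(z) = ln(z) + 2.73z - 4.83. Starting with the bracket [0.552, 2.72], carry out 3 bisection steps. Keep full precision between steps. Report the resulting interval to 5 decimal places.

f(0.552000) = -3.917247, f(2.720000) = 3.596232 (opposite signs)
step 1: m = 1.636000, f(m) = 0.128534 > 0 → root in [0.552000, 1.636000]
step 2: m = 1.094000, f(m) = -1.753539 < 0 → root in [1.094000, 1.636000]
step 3: m = 1.365000, f(m) = -0.792396 < 0 → root in [1.365000, 1.636000]

[1.36500, 1.63600]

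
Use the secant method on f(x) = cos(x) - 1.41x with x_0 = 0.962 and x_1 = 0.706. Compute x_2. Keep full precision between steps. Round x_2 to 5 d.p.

Secant update: x_(k+1) = x_k − f(x_k)·(x_k − x_(k-1))/(f(x_k) − f(x_(k-1))).
f(x_0) = -0.784540, f(x_1) = -0.234497
x_2 = 0.706000 - (-0.234497)·(0.706000 - 0.962000)/(-0.234497 - (-0.784540)) = 0.596861; f(x_2) = -0.014470

0.59686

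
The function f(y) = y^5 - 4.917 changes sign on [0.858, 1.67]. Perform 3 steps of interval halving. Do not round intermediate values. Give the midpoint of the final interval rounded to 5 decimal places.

1.41625

f(0.858000) = -4.452018, f(1.670000) = 8.072199 (opposite signs)
step 1: m = 1.264000, f(m) = -1.690473 < 0 → root in [1.264000, 1.670000]
step 2: m = 1.467000, f(m) = 1.877392 > 0 → root in [1.264000, 1.467000]
step 3: m = 1.365500, f(m) = -0.169571 < 0 → root in [1.365500, 1.467000]
Midpoint of [1.365500, 1.467000] = 1.416250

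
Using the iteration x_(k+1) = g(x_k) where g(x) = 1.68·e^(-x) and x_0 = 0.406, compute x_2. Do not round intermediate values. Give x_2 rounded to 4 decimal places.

0.5485

x_1 = g(0.406000) = 1.119401
x_2 = g(1.119401) = 0.548478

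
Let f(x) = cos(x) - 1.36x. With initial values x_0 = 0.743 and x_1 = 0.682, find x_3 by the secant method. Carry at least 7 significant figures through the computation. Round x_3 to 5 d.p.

f(x_0) = -0.274038, f(x_1) = -0.151206
x_2 = 0.682000 - (-0.151206)·(0.682000 - 0.743000)/(-0.151206 - (-0.274038)) = 0.606908; f(x_2) = -0.003980
x_3 = 0.606908 - (-0.003980)·(0.606908 - 0.682000)/(-0.003980 - (-0.151206)) = 0.604878; f(x_3) = -0.000063

0.60488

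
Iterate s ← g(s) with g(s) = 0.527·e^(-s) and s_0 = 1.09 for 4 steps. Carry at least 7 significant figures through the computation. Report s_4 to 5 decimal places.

0.37551

s_1 = g(1.090000) = 0.177186
s_2 = g(0.177186) = 0.441428
s_3 = g(0.441428) = 0.338923
s_4 = g(0.338923) = 0.375507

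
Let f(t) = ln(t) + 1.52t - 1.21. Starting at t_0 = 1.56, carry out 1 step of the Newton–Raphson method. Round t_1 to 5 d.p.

f'(t) = 1/t + 1.52
t_0 = 1.560000: f = 1.605886, f' = 2.161026 → t_1 = 1.560000 - (1.605886)/(2.161026) = 0.816887

0.81689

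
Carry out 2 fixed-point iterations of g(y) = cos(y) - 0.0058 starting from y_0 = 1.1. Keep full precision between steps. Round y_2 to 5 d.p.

y_1 = g(1.100000) = 0.447796
y_2 = g(0.447796) = 0.895604

0.89560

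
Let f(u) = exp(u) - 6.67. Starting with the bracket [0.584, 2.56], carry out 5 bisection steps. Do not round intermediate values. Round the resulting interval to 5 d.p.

[1.88075, 1.94250]

f(0.584000) = -4.876803, f(2.560000) = 6.265817 (opposite signs)
step 1: m = 1.572000, f(m) = -1.853729 < 0 → root in [1.572000, 2.560000]
step 2: m = 2.066000, f(m) = 1.223187 > 0 → root in [1.572000, 2.066000]
step 3: m = 1.819000, f(m) = -0.504310 < 0 → root in [1.819000, 2.066000]
step 4: m = 1.942500, f(m) = 0.306170 > 0 → root in [1.819000, 1.942500]
step 5: m = 1.880750, f(m) = -0.111578 < 0 → root in [1.880750, 1.942500]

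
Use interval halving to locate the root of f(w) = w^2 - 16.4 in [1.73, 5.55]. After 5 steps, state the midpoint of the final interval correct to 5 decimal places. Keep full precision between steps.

f(1.730000) = -13.407100, f(5.550000) = 14.402500 (opposite signs)
step 1: m = 3.640000, f(m) = -3.150400 < 0 → root in [3.640000, 5.550000]
step 2: m = 4.595000, f(m) = 4.714025 > 0 → root in [3.640000, 4.595000]
step 3: m = 4.117500, f(m) = 0.553806 > 0 → root in [3.640000, 4.117500]
step 4: m = 3.878750, f(m) = -1.355298 < 0 → root in [3.878750, 4.117500]
step 5: m = 3.998125, f(m) = -0.414996 < 0 → root in [3.998125, 4.117500]
Midpoint of [3.998125, 4.117500] = 4.057812

4.05781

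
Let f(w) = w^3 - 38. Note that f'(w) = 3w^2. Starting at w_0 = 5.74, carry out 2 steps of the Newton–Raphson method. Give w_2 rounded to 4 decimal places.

3.5217

w_0 = 5.740000: f = 151.119224, f' = 98.842800 → w_1 = 5.740000 - (151.119224)/(98.842800) = 4.211116
w_1 = 4.211116: f = 36.677791, f' = 53.200481 → w_2 = 4.211116 - (36.677791)/(53.200481) = 3.521690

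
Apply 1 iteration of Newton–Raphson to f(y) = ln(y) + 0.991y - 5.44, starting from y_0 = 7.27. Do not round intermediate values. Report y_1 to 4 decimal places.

3.9486

f'(y) = 1/y + 0.991
y_0 = 7.270000: f = 3.748326, f' = 1.128552 → y_1 = 7.270000 - (3.748326)/(1.128552) = 3.948640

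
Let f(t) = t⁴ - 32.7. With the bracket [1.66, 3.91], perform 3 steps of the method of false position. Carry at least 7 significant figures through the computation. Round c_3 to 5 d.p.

2.20278

f(1.660000) = -25.106669, f(3.910000) = 201.026002
step 1: c = 1.909809, f(c) = -19.396686 < 0 → new bracket [1.909809, 3.910000]
step 2: c = 2.085821, f(c) = -13.771841 < 0 → new bracket [2.085821, 3.910000]
step 3: c = 2.202779, f(c) = -9.155806 < 0 → new bracket [2.202779, 3.910000]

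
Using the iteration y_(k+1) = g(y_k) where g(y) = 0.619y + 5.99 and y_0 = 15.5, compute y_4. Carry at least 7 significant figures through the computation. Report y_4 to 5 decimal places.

y_1 = g(15.500000) = 15.584500
y_2 = g(15.584500) = 15.636805
y_3 = g(15.636805) = 15.669183
y_4 = g(15.669183) = 15.689224

15.68922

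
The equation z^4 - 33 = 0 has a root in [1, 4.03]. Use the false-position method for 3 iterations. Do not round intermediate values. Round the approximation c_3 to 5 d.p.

f(1.000000) = -32.000000, f(4.030000) = 230.766833
step 1: c = 1.368996, f(c) = -29.487558 < 0 → new bracket [1.368996, 4.030000]
step 2: c = 1.670496, f(c) = -25.212800 < 0 → new bracket [1.670496, 4.030000]
step 3: c = 1.902896, f(c) = -19.888270 < 0 → new bracket [1.902896, 4.030000]

1.90290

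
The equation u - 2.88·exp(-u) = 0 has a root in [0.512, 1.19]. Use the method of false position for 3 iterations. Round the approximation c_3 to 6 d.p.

1.029500

f(0.512000) = -1.213972, f(1.190000) = 0.313843
step 1: c = 1.050726, f(c) = 0.043636 > 0 → new bracket [0.512000, 1.050726]
step 2: c = 1.032033, f(c) = 0.005941 > 0 → new bracket [0.512000, 1.032033]
step 3: c = 1.029500, f(c) = 0.000807 > 0 → new bracket [0.512000, 1.029500]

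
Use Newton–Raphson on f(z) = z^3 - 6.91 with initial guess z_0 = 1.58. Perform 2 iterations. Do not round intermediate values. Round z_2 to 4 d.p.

1.9072

Newton update: z ← z − f(z)/f'(z).
f'(z) = 3z^2
z_0 = 1.580000: f = -2.965688, f' = 7.489200 → z_1 = 1.580000 - (-2.965688)/(7.489200) = 1.975995
z_1 = 1.975995: f = 0.805387, f' = 11.713672 → z_2 = 1.975995 - (0.805387)/(11.713672) = 1.907239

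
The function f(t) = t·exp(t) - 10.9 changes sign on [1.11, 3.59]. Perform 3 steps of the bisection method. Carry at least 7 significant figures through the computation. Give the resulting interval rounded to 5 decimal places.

f(1.110000) = -7.531862, f(3.590000) = 119.180333 (opposite signs)
step 1: m = 2.350000, f(m) = 13.741089 > 0 → root in [1.110000, 2.350000]
step 2: m = 1.730000, f(m) = -1.141669 < 0 → root in [1.730000, 2.350000]
step 3: m = 2.040000, f(m) = 4.788843 > 0 → root in [1.730000, 2.040000]

[1.73000, 2.04000]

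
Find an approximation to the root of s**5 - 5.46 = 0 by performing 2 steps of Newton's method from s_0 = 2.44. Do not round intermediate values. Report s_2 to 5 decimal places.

f'(s) = 5s**4
s_0 = 2.440000: f = 81.026661, f' = 177.226765 → s_1 = 2.440000 - (81.026661)/(177.226765) = 1.982808
s_1 = 1.982808: f = 25.188082, f' = 77.284543 → s_2 = 1.982808 - (25.188082)/(77.284543) = 1.656894

1.65689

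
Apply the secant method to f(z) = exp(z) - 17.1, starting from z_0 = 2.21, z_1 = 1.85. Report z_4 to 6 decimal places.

2.796034

f(z_0) = -7.984284, f(z_1) = -10.740180
z_2 = 1.850000 - (-10.740180)·(1.850000 - 2.210000)/(-10.740180 - (-7.984284)) = 3.252979; f(z_2) = 8.767280
z_3 = 3.252979 - (8.767280)·(3.252979 - 1.850000)/(8.767280 - (-10.740180)) = 2.622435; f(z_3) = -3.330788
z_4 = 2.622435 - (-3.330788)·(2.622435 - 3.252979)/(-3.330788 - (8.767280)) = 2.796034; f(z_4) = -0.720449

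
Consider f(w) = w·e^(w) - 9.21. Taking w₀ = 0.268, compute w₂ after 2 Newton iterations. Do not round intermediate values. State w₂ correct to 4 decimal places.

4.7688

f'(w) = (w + 1)·e^(w)
w_0 = 0.268000: f = -8.859631, f' = 1.657716 → w_1 = 0.268000 - (-8.859631)/(1.657716) = 5.612480
w_1 = 5.612480: f = 1527.613206, f' = 1810.645688 → w_2 = 5.612480 - (1527.613206)/(1810.645688) = 4.768796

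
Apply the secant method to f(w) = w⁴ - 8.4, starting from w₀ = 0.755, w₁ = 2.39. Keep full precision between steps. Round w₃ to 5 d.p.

1.42519

f(w_0) = -8.075071, f(w_1) = 24.228086
w_2 = 2.390000 - (24.228086)·(2.390000 - 0.755000)/(24.228086 - (-8.075071)) = 1.163714; f(w_2) = -6.566063
w_3 = 1.163714 - (-6.566063)·(1.163714 - 2.390000)/(-6.566063 - (24.228086)) = 1.425188; f(w_3) = -4.274388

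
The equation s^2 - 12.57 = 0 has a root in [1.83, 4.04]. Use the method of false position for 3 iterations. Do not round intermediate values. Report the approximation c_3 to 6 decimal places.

f(1.830000) = -9.221100, f(4.040000) = 3.751600
step 1: c = 3.400886, f(c) = -1.003975 < 0 → new bracket [3.400886, 4.040000]
step 2: c = 3.535813, f(c) = -0.068028 < 0 → new bracket [3.535813, 4.040000]
step 3: c = 3.544792, f(c) = -0.004447 < 0 → new bracket [3.544792, 4.040000]

3.544792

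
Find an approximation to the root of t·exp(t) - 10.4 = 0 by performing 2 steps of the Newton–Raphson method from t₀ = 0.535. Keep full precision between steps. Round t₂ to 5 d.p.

Newton update: t ← t − f(t)/f'(t).
f'(t) = (t + 1)·exp(t)
t_0 = 0.535000: f = -9.486515, f' = 2.620933 → t_1 = 0.535000 - (-9.486515)/(2.620933) = 4.154518
t_1 = 4.154518: f = 254.331157, f' = 328.452421 → t_2 = 4.154518 - (254.331157)/(328.452421) = 3.380187

3.38019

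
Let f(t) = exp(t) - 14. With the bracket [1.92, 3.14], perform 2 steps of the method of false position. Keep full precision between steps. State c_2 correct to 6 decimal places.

False-position update: c = (a·f(b) − b·f(a))/(f(b) − f(a)); replace the endpoint whose sign matches f(c).
f(1.920000) = -7.179042, f(3.140000) = 9.103867
step 1: c = 2.457891, f(c) = -2.319847 < 0 → new bracket [2.457891, 3.140000]
step 2: c = 2.596409, f(c) = -0.584525 < 0 → new bracket [2.596409, 3.140000]

2.596409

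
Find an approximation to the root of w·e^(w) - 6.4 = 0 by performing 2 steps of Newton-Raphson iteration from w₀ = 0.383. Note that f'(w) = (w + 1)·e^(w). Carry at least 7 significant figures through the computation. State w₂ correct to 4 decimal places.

Newton update: w ← w − f(w)/f'(w).
w_0 = 0.383000: f = -5.838262, f' = 2.028416 → w_1 = 0.383000 - (-5.838262)/(2.028416) = 3.261238
w_1 = 3.261238: f = 78.658930, f' = 111.140725 → w_2 = 3.261238 - (78.658930)/(111.140725) = 2.553496

2.5535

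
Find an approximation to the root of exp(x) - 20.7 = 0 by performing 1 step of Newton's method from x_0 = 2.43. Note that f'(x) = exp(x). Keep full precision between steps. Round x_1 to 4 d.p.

3.2524

x_0 = 2.430000: f = -9.341118, f' = 11.358882 → x_1 = 2.430000 - (-9.341118)/(11.358882) = 3.252362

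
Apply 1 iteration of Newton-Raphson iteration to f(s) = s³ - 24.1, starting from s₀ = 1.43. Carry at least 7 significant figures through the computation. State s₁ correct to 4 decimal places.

4.8818

Newton update: s ← s − f(s)/f'(s).
f'(s) = 3s²
s_0 = 1.430000: f = -21.175793, f' = 6.134700 → s_1 = 1.430000 - (-21.175793)/(6.134700) = 4.881806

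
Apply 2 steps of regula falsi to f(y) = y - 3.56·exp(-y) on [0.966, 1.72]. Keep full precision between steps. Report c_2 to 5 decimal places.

False-position update: c = (a·f(b) − b·f(a))/(f(b) − f(a)); replace the endpoint whose sign matches f(c).
f(0.966000) = -0.388945, f(1.720000) = 1.082525
step 1: c = 1.165300, f(c) = 0.055189 > 0 → new bracket [0.966000, 1.165300]
step 2: c = 1.140535, f(c) = 0.002588 > 0 → new bracket [0.966000, 1.140535]

1.14053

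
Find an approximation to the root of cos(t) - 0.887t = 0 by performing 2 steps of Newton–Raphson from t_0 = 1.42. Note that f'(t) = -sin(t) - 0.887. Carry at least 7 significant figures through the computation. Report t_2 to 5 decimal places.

t_0 = 1.420000: f = -1.109315, f' = -1.875652 → t_1 = 1.420000 - (-1.109315)/(-1.875652) = 0.828571
t_1 = 0.828571: f = -0.059013, f' = -1.623966 → t_2 = 0.828571 - (-0.059013)/(-1.623966) = 0.792232

0.79223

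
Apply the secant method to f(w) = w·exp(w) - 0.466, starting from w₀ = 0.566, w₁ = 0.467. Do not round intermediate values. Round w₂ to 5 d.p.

Secant update: w_(k+1) = w_k − f(w_k)·(w_k − w_(k-1))/(f(w_k) − f(w_(k-1))).
f(w_0) = 0.530844, f(w_1) = 0.278959
w_2 = 0.467000 - (0.278959)·(0.467000 - 0.566000)/(0.278959 - (0.530844)) = 0.357359; f(w_2) = 0.044862

0.35736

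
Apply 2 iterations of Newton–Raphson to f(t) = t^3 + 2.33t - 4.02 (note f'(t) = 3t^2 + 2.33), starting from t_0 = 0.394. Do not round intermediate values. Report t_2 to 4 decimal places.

1.1805

Newton update: t ← t − f(t)/f'(t).
t_0 = 0.394000: f = -3.040817, f' = 2.795708 → t_1 = 0.394000 - (-3.040817)/(2.795708) = 1.481673
t_1 = 1.481673: f = 2.685099, f' = 8.916068 → t_2 = 1.481673 - (2.685099)/(8.916068) = 1.180520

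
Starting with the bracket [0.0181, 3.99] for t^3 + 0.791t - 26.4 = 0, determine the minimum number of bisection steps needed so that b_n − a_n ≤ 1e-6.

Initial width b − a = 3.99 − 0.0181 = 3.971900.
After n steps the width is (b−a)/2^n; need (b−a)/2^n ≤ 1e-6.
So n ≥ log₂(3.971900/1e-6) = log₂(3971900.0000) ≈ 21.9214.
Hence n = 22.

22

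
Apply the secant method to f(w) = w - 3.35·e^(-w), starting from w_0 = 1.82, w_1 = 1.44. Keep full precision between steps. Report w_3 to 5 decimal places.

1.11199

f(w_0) = 1.277214, f(w_1) = 0.646292
w_2 = 1.440000 - (0.646292)·(1.440000 - 1.820000)/(0.646292 - (1.277214)) = 1.050743; f(w_2) = -0.120679
w_3 = 1.050743 - (-0.120679)·(1.050743 - 1.440000)/(-0.120679 - (0.646292)) = 1.111990; f(w_3) = 0.010163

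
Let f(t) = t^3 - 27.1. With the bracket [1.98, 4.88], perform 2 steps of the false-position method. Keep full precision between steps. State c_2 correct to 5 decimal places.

f(1.980000) = -19.337608, f(4.880000) = 89.114272
step 1: c = 2.497087, f(c) = -11.529554 < 0 → new bracket [2.497087, 4.880000]
step 2: c = 2.770069, f(c) = -5.844484 < 0 → new bracket [2.770069, 4.880000]

2.77007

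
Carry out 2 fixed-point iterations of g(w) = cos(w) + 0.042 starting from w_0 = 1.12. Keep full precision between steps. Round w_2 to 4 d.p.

0.9301

w_1 = g(1.120000) = 0.477682
w_2 = g(0.477682) = 0.930063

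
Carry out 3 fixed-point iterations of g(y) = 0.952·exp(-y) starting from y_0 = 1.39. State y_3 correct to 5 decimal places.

0.44923

y_1 = g(1.390000) = 0.237120
y_2 = g(0.237120) = 0.751030
y_3 = g(0.751030) = 0.449230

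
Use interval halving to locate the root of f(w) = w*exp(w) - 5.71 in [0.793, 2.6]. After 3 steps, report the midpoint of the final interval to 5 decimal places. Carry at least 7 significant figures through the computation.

1.35769

f(0.793000) = -3.957457, f(2.600000) = 29.295719 (opposite signs)
step 1: m = 1.696500, f(m) = 3.544106 > 0 → root in [0.793000, 1.696500]
step 2: m = 1.244750, f(m) = -1.388145 < 0 → root in [1.244750, 1.696500]
step 3: m = 1.470625, f(m) = 0.690093 > 0 → root in [1.244750, 1.470625]
Midpoint of [1.244750, 1.470625] = 1.357687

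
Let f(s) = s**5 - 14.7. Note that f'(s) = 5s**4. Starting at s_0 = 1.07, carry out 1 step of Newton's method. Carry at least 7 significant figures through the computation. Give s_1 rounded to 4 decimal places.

s_0 = 1.070000: f = -13.297448, f' = 6.553980 → s_1 = 1.070000 - (-13.297448)/(6.553980) = 3.098912

3.0989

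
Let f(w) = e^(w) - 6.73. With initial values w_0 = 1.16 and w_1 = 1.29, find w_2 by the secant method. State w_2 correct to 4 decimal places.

2.1992

f(w_0) = -3.540067, f(w_1) = -3.097213
w_2 = 1.290000 - (-3.097213)·(1.290000 - 1.160000)/(-3.097213 - (-3.540067)) = 2.199190; f(w_2) = 2.287706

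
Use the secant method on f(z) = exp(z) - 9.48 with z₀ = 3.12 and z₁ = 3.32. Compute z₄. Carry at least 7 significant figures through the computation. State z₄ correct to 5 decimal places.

f(z_0) = 13.166380, f(z_1) = 18.180351
z_2 = 3.320000 - (18.180351)·(3.320000 - 3.120000)/(18.180351 - (13.166380)) = 2.594812; f(z_2) = 3.914073
z_3 = 2.594812 - (3.914073)·(2.594812 - 3.320000)/(3.914073 - (18.180351)) = 2.395851; f(z_3) = 1.497536
z_4 = 2.395851 - (1.497536)·(2.395851 - 2.594812)/(1.497536 - (3.914073)) = 2.272554; f(z_4) = 0.224154

2.27255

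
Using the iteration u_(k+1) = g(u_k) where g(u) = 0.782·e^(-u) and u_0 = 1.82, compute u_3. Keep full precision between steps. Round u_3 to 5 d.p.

u_1 = g(1.820000) = 0.126704
u_2 = g(0.126704) = 0.688938
u_3 = g(0.688938) = 0.392649

0.39265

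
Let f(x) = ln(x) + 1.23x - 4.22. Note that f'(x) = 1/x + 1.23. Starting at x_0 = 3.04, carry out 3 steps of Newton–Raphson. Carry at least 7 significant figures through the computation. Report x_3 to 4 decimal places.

Newton update: x ← x − f(x)/f'(x).
x_0 = 3.040000: f = 0.631058, f' = 1.558947 → x_1 = 3.040000 - (0.631058)/(1.558947) = 2.635203
x_1 = 2.635203: f = -0.009740, f' = 1.609477 → x_2 = 2.635203 - (-0.009740)/(1.609477) = 2.641255
x_2 = 2.641255: f = -0.000003, f' = 1.608608 → x_3 = 2.641255 - (-0.000003)/(1.608608) = 2.641256

2.6413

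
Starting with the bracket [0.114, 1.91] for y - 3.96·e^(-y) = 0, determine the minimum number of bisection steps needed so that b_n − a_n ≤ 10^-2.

8

Initial width b − a = 1.91 − 0.114 = 1.796000.
After n steps the width is (b−a)/2^n; need (b−a)/2^n ≤ 10^-2.
So n ≥ log₂(1.796000/10^-2) = log₂(179.6000) ≈ 7.4886.
Hence n = 8.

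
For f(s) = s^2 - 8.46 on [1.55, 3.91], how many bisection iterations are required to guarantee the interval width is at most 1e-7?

25

Initial width b − a = 3.91 − 1.55 = 2.360000.
After n steps the width is (b−a)/2^n; need (b−a)/2^n ≤ 1e-7.
So n ≥ log₂(2.360000/1e-7) = log₂(23600000.0000) ≈ 24.4923.
Hence n = 25.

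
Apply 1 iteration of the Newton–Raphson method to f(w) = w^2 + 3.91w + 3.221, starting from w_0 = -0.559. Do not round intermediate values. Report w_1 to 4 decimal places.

Newton update: w ← w − f(w)/f'(w).
f'(w) = 2w + 3.91
w_0 = -0.559000: f = 1.347791, f' = 2.792000 → w_1 = -0.559000 - (1.347791)/(2.792000) = -1.041733

-1.0417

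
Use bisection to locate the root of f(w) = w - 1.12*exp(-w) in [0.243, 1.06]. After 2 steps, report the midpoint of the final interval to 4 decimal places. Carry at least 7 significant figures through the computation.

0.5494

f(0.243000) = -0.635384, f(1.060000) = 0.671969 (opposite signs)
step 1: m = 0.651500, f(m) = 0.067685 > 0 → root in [0.243000, 0.651500]
step 2: m = 0.447250, f(m) = -0.268860 < 0 → root in [0.447250, 0.651500]
Midpoint of [0.447250, 0.651500] = 0.549375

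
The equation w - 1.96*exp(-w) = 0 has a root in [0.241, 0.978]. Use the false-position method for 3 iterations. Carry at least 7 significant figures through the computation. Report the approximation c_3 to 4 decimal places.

0.8437

f(0.241000) = -1.299250, f(0.978000) = 0.240918
step 1: c = 0.862716, f(c) = 0.035568 > 0 → new bracket [0.241000, 0.862716]
step 2: c = 0.846150, f(c) = 0.005185 > 0 → new bracket [0.241000, 0.846150]
step 3: c = 0.843744, f(c) = 0.000754 > 0 → new bracket [0.241000, 0.843744]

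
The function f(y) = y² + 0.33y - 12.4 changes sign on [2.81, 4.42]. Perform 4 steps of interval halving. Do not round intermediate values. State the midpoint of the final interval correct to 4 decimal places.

f(2.810000) = -3.576600, f(4.420000) = 8.595000 (opposite signs)
step 1: m = 3.615000, f(m) = 1.861175 > 0 → root in [2.810000, 3.615000]
step 2: m = 3.212500, f(m) = -1.019719 < 0 → root in [3.212500, 3.615000]
step 3: m = 3.413750, f(m) = 0.380227 > 0 → root in [3.212500, 3.413750]
step 4: m = 3.313125, f(m) = -0.329871 < 0 → root in [3.313125, 3.413750]
Midpoint of [3.313125, 3.413750] = 3.363438

3.3634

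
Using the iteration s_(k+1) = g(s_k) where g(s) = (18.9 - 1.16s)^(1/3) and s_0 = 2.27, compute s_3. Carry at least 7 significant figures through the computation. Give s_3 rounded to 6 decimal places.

s_1 = g(2.270000) = 2.533771
s_2 = g(2.533771) = 2.517784
s_3 = g(2.517784) = 2.518759

2.518759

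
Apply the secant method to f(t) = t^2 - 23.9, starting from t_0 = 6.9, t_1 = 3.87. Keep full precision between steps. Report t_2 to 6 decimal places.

4.698514

f(t_0) = 23.710000, f(t_1) = -8.923100
t_2 = 3.870000 - (-8.923100)·(3.870000 - 6.900000)/(-8.923100 - (23.710000)) = 4.698514; f(t_2) = -1.823963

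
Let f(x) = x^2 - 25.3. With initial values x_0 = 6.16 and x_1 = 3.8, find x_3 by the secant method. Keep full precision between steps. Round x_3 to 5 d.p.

5.04966

Secant update: x_(k+1) = x_k − f(x_k)·(x_k − x_(k-1))/(f(x_k) − f(x_(k-1))).
f(x_0) = 12.645600, f(x_1) = -10.860000
x_2 = 3.800000 - (-10.860000)·(3.800000 - 6.160000)/(-10.860000 - (12.645600)) = 4.890361; f(x_2) = -1.384365
x_3 = 4.890361 - (-1.384365)·(4.890361 - 3.800000)/(-1.384365 - (-10.860000)) = 5.049660; f(x_3) = 0.199070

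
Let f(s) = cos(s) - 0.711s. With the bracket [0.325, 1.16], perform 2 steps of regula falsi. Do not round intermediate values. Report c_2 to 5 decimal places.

0.88580

f(0.325000) = 0.716576, f(1.160000) = -0.425420
step 1: c = 0.848943, f(c) = 0.057179 > 0 → new bracket [0.848943, 1.160000]
step 2: c = 0.885797, f(c) = 0.002871 > 0 → new bracket [0.885797, 1.160000]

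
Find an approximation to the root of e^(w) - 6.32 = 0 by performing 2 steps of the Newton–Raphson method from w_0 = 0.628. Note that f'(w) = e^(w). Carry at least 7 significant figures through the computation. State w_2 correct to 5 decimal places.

w_0 = 0.628000: f = -4.446141, f' = 1.873859 → w_1 = 0.628000 - (-4.446141)/(1.873859) = 3.000719
w_1 = 3.000719: f = 13.779981, f' = 20.099981 → w_2 = 3.000719 - (13.779981)/(20.099981) = 2.315147

2.31515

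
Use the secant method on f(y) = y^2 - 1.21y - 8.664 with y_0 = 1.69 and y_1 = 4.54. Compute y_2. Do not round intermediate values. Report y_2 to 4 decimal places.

3.2543

f(y_0) = -7.852800, f(y_1) = 6.454200
y_2 = 4.540000 - (6.454200)·(4.540000 - 1.690000)/(6.454200 - (-7.852800)) = 3.254303; f(y_2) = -2.011220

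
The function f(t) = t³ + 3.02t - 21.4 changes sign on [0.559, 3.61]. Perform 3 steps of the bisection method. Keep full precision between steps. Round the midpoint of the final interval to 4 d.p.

f(0.559000) = -19.537143, f(3.610000) = 36.548081 (opposite signs)
step 1: m = 2.084500, f(m) = -6.047365 < 0 → root in [2.084500, 3.610000]
step 2: m = 2.847250, f(m) = 10.280874 > 0 → root in [2.084500, 2.847250]
step 3: m = 2.465875, f(m) = 1.040793 > 0 → root in [2.084500, 2.465875]
Midpoint of [2.084500, 2.465875] = 2.275187

2.2752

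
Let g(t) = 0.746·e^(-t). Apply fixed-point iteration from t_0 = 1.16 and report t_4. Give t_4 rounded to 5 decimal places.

0.49343

t_1 = g(1.160000) = 0.233861
t_2 = g(0.233861) = 0.590438
t_3 = g(0.590438) = 0.413347
t_4 = g(0.413347) = 0.493429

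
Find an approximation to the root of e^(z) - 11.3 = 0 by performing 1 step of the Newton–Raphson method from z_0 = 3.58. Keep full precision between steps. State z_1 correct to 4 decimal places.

2.8950

f'(z) = e^(z)
z_0 = 3.580000: f = 24.573541, f' = 35.873541 → z_1 = 3.580000 - (24.573541)/(35.873541) = 2.894995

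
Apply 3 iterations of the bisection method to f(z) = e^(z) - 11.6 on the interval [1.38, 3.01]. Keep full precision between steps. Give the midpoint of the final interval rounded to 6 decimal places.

2.500625

f(1.380000) = -7.625098, f(3.010000) = 8.687400 (opposite signs)
step 1: m = 2.195000, f(m) = -2.619999 < 0 → root in [2.195000, 3.010000]
step 2: m = 2.602500, f(m) = 1.897439 > 0 → root in [2.195000, 2.602500]
step 3: m = 2.398750, f(m) = -0.590594 < 0 → root in [2.398750, 2.602500]
Midpoint of [2.398750, 2.602500] = 2.500625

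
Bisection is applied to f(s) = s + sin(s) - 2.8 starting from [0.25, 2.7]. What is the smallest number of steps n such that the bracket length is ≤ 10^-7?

25

Initial width b − a = 2.7 − 0.25 = 2.450000.
After n steps the width is (b−a)/2^n; need (b−a)/2^n ≤ 10^-7.
So n ≥ log₂(2.450000/10^-7) = log₂(24500000.0000) ≈ 24.5463.
Hence n = 25.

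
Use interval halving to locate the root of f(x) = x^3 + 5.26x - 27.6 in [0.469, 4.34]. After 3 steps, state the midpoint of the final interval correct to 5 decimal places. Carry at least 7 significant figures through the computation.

2.64644

f(0.469000) = -25.029898, f(4.340000) = 76.974904 (opposite signs)
step 1: m = 2.404500, f(m) = -1.050424 < 0 → root in [2.404500, 4.340000]
step 2: m = 3.372250, f(m) = 28.487498 > 0 → root in [2.404500, 3.372250]
step 3: m = 2.888375, f(m) = 11.689728 > 0 → root in [2.404500, 2.888375]
Midpoint of [2.404500, 2.888375] = 2.646438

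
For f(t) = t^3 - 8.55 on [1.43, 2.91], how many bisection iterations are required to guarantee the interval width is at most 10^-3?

Initial width b − a = 2.91 − 1.43 = 1.480000.
After n steps the width is (b−a)/2^n; need (b−a)/2^n ≤ 10^-3.
So n ≥ log₂(1.480000/10^-3) = log₂(1480.0000) ≈ 10.5314.
Hence n = 11.

11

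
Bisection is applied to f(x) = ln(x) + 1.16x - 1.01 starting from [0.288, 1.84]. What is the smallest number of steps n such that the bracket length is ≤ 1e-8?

Initial width b − a = 1.84 − 0.288 = 1.552000.
After n steps the width is (b−a)/2^n; need (b−a)/2^n ≤ 1e-8.
So n ≥ log₂(1.552000/1e-8) = log₂(155200000.0000) ≈ 27.2096.
Hence n = 28.

28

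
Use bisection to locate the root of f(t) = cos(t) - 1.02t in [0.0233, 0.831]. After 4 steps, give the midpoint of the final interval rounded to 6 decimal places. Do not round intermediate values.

f(0.023300) = 0.975963, f(0.831000) = -0.173483 (opposite signs)
step 1: m = 0.427150, f(m) = 0.474457 > 0 → root in [0.427150, 0.831000]
step 2: m = 0.629075, f(m) = 0.166916 > 0 → root in [0.629075, 0.831000]
step 3: m = 0.730037, f(m) = 0.000511 > 0 → root in [0.730037, 0.831000]
step 4: m = 0.780519, f(m) = -0.085581 < 0 → root in [0.730037, 0.780519]
Midpoint of [0.730037, 0.780519] = 0.755278

0.755278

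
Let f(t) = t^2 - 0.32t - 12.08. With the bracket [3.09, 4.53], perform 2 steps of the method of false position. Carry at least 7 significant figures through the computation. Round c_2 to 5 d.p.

f(3.090000) = -3.520700, f(4.530000) = 6.991300
step 1: c = 3.572288, f(c) = -0.461893 < 0 → new bracket [3.572288, 4.530000]
step 2: c = 3.631639, f(c) = -0.053319 < 0 → new bracket [3.631639, 4.530000]

3.63164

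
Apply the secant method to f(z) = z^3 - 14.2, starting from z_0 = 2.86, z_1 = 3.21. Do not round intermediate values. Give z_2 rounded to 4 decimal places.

f(z_0) = 9.193656, f(z_1) = 18.876161
z_2 = 3.210000 - (18.876161)·(3.210000 - 2.860000)/(18.876161 - (9.193656)) = 2.527671; f(z_2) = 1.949590

2.5277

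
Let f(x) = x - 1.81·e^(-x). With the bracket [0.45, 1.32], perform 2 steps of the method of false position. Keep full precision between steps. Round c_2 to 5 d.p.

f(0.450000) = -0.704107, f(1.320000) = 0.836485
step 1: c = 0.847622, f(c) = 0.072159 > 0 → new bracket [0.450000, 0.847622]
step 2: c = 0.810660, f(c) = 0.005999 > 0 → new bracket [0.450000, 0.810660]

0.81066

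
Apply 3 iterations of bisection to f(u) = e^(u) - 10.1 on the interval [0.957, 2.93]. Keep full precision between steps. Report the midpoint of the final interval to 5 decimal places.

f(0.957000) = -7.496127, f(2.930000) = 8.627630 (opposite signs)
step 1: m = 1.943500, f(m) = -3.116851 < 0 → root in [1.943500, 2.930000]
step 2: m = 2.436750, f(m) = 1.335814 > 0 → root in [1.943500, 2.436750]
step 3: m = 2.190125, f(m) = -1.163670 < 0 → root in [2.190125, 2.436750]
Midpoint of [2.190125, 2.436750] = 2.313438

2.31344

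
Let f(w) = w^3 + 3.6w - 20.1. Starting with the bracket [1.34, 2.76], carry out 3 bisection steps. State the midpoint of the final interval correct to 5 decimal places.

2.31625

f(1.340000) = -12.869896, f(2.760000) = 10.860576 (opposite signs)
step 1: m = 2.050000, f(m) = -4.104875 < 0 → root in [2.050000, 2.760000]
step 2: m = 2.405000, f(m) = 2.468580 > 0 → root in [2.050000, 2.405000]
step 3: m = 2.227500, f(m) = -1.028688 < 0 → root in [2.227500, 2.405000]
Midpoint of [2.227500, 2.405000] = 2.316250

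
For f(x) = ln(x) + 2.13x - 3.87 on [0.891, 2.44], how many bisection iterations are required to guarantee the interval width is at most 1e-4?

14

Initial width b − a = 2.44 − 0.891 = 1.549000.
After n steps the width is (b−a)/2^n; need (b−a)/2^n ≤ 1e-4.
So n ≥ log₂(1.549000/1e-4) = log₂(15490.0000) ≈ 13.9190.
Hence n = 14.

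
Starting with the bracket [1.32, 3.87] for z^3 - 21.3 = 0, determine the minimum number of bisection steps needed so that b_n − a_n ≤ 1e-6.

Initial width b − a = 3.87 − 1.32 = 2.550000.
After n steps the width is (b−a)/2^n; need (b−a)/2^n ≤ 1e-6.
So n ≥ log₂(2.550000/1e-6) = log₂(2550000.0000) ≈ 21.2821.
Hence n = 22.

22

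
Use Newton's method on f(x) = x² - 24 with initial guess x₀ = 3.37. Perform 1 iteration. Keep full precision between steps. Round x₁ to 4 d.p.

Newton update: x ← x − f(x)/f'(x).
f'(x) = 2x
x_0 = 3.370000: f = -12.643100, f' = 6.740000 → x_1 = 3.370000 - (-12.643100)/(6.740000) = 5.245831

5.2458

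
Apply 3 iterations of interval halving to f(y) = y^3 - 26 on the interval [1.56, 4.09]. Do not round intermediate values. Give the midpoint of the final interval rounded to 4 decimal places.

2.9831

f(1.560000) = -22.203584, f(4.090000) = 42.417929 (opposite signs)
step 1: m = 2.825000, f(m) = -3.454734 < 0 → root in [2.825000, 4.090000]
step 2: m = 3.457500, f(m) = 15.332014 > 0 → root in [2.825000, 3.457500]
step 3: m = 3.141250, f(m) = 4.996132 > 0 → root in [2.825000, 3.141250]
Midpoint of [2.825000, 3.141250] = 2.983125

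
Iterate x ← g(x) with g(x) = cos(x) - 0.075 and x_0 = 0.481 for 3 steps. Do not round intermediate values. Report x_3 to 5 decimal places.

x_1 = g(0.481000) = 0.811533
x_2 = g(0.811533) = 0.613388
x_3 = g(0.613388) = 0.742703

0.74270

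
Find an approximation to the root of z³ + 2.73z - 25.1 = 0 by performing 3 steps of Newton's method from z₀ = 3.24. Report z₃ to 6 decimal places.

f'(z) = 3z² + 2.73
z_0 = 3.240000: f = 17.757424, f' = 34.222800 → z_1 = 3.240000 - (17.757424)/(34.222800) = 2.721123
z_1 = 2.721123: f = 2.477249, f' = 24.943531 → z_2 = 2.721123 - (2.477249)/(24.943531) = 2.621809
z_2 = 2.621809: f = 0.079538, f' = 23.351643 → z_3 = 2.621809 - (0.079538)/(23.351643) = 2.618403

2.618403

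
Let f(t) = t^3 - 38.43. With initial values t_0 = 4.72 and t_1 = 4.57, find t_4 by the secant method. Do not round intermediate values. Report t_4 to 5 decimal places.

f(t_0) = 66.724048, f(t_1) = 57.013993
t_2 = 4.570000 - (57.013993)·(4.570000 - 4.720000)/(57.013993 - (66.724048)) = 3.689253; f(t_2) = 11.782914
t_3 = 3.689253 - (11.782914)·(3.689253 - 4.570000)/(11.782914 - (57.013993)) = 3.459815; f(t_3) = 2.985076
t_4 = 3.459815 - (2.985076)·(3.459815 - 3.689253)/(2.985076 - (11.782914)) = 3.381967; f(t_4) = 0.251919

3.38197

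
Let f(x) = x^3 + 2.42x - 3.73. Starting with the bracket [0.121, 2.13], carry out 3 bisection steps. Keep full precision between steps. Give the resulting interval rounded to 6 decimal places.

f(0.121000) = -3.435408, f(2.130000) = 11.088197 (opposite signs)
step 1: m = 1.125500, f(m) = 0.419437 > 0 → root in [0.121000, 1.125500]
step 2: m = 0.623250, f(m) = -1.979639 < 0 → root in [0.623250, 1.125500]
step 3: m = 0.874375, f(m) = -0.945525 < 0 → root in [0.874375, 1.125500]

[0.874375, 1.125500]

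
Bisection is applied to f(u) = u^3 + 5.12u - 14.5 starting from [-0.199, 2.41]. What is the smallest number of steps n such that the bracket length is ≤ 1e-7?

25

Initial width b − a = 2.41 − -0.199 = 2.609000.
After n steps the width is (b−a)/2^n; need (b−a)/2^n ≤ 1e-7.
So n ≥ log₂(2.609000/1e-7) = log₂(26090000.0000) ≈ 24.6370.
Hence n = 25.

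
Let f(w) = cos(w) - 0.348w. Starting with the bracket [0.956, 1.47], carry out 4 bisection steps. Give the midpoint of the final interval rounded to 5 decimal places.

1.16481

f(0.956000) = 0.244104, f(1.470000) = -0.410934 (opposite signs)
step 1: m = 1.213000, f(m) = -0.071913 < 0 → root in [0.956000, 1.213000]
step 2: m = 1.084500, f(m) = 0.089949 > 0 → root in [1.084500, 1.213000]
step 3: m = 1.148750, f(m) = 0.009863 > 0 → root in [1.148750, 1.213000]
step 4: m = 1.180875, f(m) = -0.030829 < 0 → root in [1.148750, 1.180875]
Midpoint of [1.148750, 1.180875] = 1.164813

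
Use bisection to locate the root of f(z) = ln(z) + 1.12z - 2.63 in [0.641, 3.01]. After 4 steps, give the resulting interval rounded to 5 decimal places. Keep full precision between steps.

f(0.641000) = -2.356806, f(3.010000) = 1.843140 (opposite signs)
step 1: m = 1.825500, f(m) = 0.016414 > 0 → root in [0.641000, 1.825500]
step 2: m = 1.233250, f(m) = -1.039107 < 0 → root in [1.233250, 1.825500]
step 3: m = 1.529375, f(m) = -0.492241 < 0 → root in [1.529375, 1.825500]
step 4: m = 1.677437, f(m) = -0.234003 < 0 → root in [1.677437, 1.825500]

[1.67744, 1.82550]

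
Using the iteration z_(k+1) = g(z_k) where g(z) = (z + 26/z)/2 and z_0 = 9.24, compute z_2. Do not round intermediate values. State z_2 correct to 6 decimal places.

z_1 = g(9.240000) = 6.026926
z_2 = g(6.026926) = 5.170450

5.170450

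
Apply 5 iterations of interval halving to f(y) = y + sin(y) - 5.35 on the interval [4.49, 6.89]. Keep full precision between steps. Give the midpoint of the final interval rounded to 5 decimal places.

f(4.490000) = -1.835373, f(6.890000) = 2.110254 (opposite signs)
step 1: m = 5.690000, f(m) = -0.219005 < 0 → root in [5.690000, 6.890000]
step 2: m = 6.290000, f(m) = 0.946815 > 0 → root in [5.690000, 6.290000]
step 3: m = 5.990000, f(m) = 0.350997 > 0 → root in [5.690000, 5.990000]
step 4: m = 5.840000, f(m) = 0.061181 > 0 → root in [5.690000, 5.840000]
step 5: m = 5.765000, f(m) = -0.080304 < 0 → root in [5.765000, 5.840000]
Midpoint of [5.765000, 5.840000] = 5.802500

5.80250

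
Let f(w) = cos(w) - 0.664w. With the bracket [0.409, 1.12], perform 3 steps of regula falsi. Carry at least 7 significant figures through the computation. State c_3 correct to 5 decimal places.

0.91649

f(0.409000) = 0.645943, f(1.120000) = -0.307998
step 1: c = 0.890440, f(c) = 0.037817 > 0 → new bracket [0.890440, 1.120000]
step 2: c = 0.915544, f(c) = 0.001438 > 0 → new bracket [0.915544, 1.120000]
step 3: c = 0.916494, f(c) = 0.000053 > 0 → new bracket [0.916494, 1.120000]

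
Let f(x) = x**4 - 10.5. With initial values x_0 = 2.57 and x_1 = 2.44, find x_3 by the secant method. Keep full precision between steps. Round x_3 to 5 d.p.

f(x_0) = 33.124704, f(x_1) = 24.945353
x_2 = 2.440000 - (24.945353)·(2.440000 - 2.570000)/(24.945353 - (33.124704)) = 2.043527; f(x_2) = 6.938981
x_3 = 2.043527 - (6.938981)·(2.043527 - 2.440000)/(6.938981 - (24.945353)) = 1.890740; f(x_3) = 2.279907

1.89074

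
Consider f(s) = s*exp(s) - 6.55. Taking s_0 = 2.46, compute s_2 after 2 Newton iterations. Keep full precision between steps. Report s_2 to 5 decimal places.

1.58728

f'(s) = (s+1)*exp(s)
s_0 = 2.460000: f = 22.243836, f' = 40.498648 → s_1 = 2.460000 - (22.243836)/(40.498648) = 1.910751
s_1 = 1.910751: f = 6.363168, f' = 19.671331 → s_2 = 1.910751 - (6.363168)/(19.671331) = 1.587277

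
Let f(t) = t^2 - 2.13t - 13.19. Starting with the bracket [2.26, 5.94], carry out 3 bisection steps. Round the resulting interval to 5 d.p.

f(2.260000) = -12.896200, f(5.940000) = 9.441400 (opposite signs)
step 1: m = 4.100000, f(m) = -5.113000 < 0 → root in [4.100000, 5.940000]
step 2: m = 5.020000, f(m) = 1.317800 > 0 → root in [4.100000, 5.020000]
step 3: m = 4.560000, f(m) = -2.109200 < 0 → root in [4.560000, 5.020000]

[4.56000, 5.02000]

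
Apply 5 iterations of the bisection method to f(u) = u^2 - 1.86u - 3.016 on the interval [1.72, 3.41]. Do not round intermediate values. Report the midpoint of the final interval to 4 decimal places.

f(1.720000) = -3.256800, f(3.410000) = 2.269500 (opposite signs)
step 1: m = 2.565000, f(m) = -1.207675 < 0 → root in [2.565000, 3.410000]
step 2: m = 2.987500, f(m) = 0.352406 > 0 → root in [2.565000, 2.987500]
step 3: m = 2.776250, f(m) = -0.472261 < 0 → root in [2.776250, 2.987500]
step 4: m = 2.881875, f(m) = -0.071084 < 0 → root in [2.881875, 2.987500]
step 5: m = 2.934687, f(m) = 0.137872 > 0 → root in [2.881875, 2.934687]
Midpoint of [2.881875, 2.934687] = 2.908281

2.9083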